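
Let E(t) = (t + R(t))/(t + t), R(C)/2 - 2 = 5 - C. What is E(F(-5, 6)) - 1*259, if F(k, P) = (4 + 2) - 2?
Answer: -1031/4 ≈ -257.75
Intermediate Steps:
R(C) = 14 - 2*C (R(C) = 4 + 2*(5 - C) = 4 + (10 - 2*C) = 14 - 2*C)
F(k, P) = 4 (F(k, P) = 6 - 2 = 4)
E(t) = (14 - t)/(2*t) (E(t) = (t + (14 - 2*t))/(t + t) = (14 - t)/((2*t)) = (14 - t)*(1/(2*t)) = (14 - t)/(2*t))
E(F(-5, 6)) - 1*259 = (½)*(14 - 1*4)/4 - 1*259 = (½)*(¼)*(14 - 4) - 259 = (½)*(¼)*10 - 259 = 5/4 - 259 = -1031/4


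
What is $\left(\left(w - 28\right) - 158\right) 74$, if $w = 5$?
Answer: $-13394$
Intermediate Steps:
$\left(\left(w - 28\right) - 158\right) 74 = \left(\left(5 - 28\right) - 158\right) 74 = \left(-23 - 158\right) 74 = \left(-181\right) 74 = -13394$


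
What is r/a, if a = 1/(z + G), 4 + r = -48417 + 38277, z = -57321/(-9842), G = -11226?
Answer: 560095740912/4921 ≈ 1.1382e+8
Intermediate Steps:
z = 57321/9842 (z = -57321*(-1/9842) = 57321/9842 ≈ 5.8241)
r = -10144 (r = -4 + (-48417 + 38277) = -4 - 10140 = -10144)
a = -9842/110428971 (a = 1/(57321/9842 - 11226) = 1/(-110428971/9842) = -9842/110428971 ≈ -8.9125e-5)
r/a = -10144/(-9842/110428971) = -10144*(-110428971/9842) = 560095740912/4921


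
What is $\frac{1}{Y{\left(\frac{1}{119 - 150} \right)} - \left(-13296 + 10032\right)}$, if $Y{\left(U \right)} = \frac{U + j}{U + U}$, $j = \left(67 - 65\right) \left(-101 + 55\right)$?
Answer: $\frac{2}{9381} \approx 0.0002132$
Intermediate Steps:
$j = -92$ ($j = 2 \left(-46\right) = -92$)
$Y{\left(U \right)} = \frac{-92 + U}{2 U}$ ($Y{\left(U \right)} = \frac{U - 92}{U + U} = \frac{-92 + U}{2 U}$)
$\frac{1}{Y{\left(\frac{1}{119 - 150} \right)} - \left(-13296 + 10032\right)} = \frac{1}{\frac{-92 + \frac{1}{119 - 150}}{2 \frac{1}{119 - 150}} - \left(-13296 + 10032\right)} = \frac{1}{\frac{-92 + \frac{1}{-31}}{2 \frac{1}{-31}} - -3264} = \frac{1}{\frac{-92 - \frac{1}{31}}{2 \left(- \frac{1}{31}\right)} + 3264} = \frac{1}{\frac{1}{2} \left(-31\right) \left(- \frac{2853}{31}\right) + 3264} = \frac{1}{\frac{2853}{2} + 3264} = \frac{1}{\frac{9381}{2}} = \frac{2}{9381}$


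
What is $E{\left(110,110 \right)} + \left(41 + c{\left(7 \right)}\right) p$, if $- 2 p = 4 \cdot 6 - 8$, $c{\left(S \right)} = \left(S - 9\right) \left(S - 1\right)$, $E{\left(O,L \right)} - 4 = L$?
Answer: $-118$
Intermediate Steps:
$E{\left(O,L \right)} = 4 + L$
$c{\left(S \right)} = \left(-1 + S\right) \left(-9 + S\right)$ ($c{\left(S \right)} = \left(-9 + S\right) \left(-1 + S\right) = \left(-1 + S\right) \left(-9 + S\right)$)
$p = -8$ ($p = - \frac{4 \cdot 6 - 8}{2} = - \frac{24 - 8}{2} = \left(- \frac{1}{2}\right) 16 = -8$)
$E{\left(110,110 \right)} + \left(41 + c{\left(7 \right)}\right) p = \left(4 + 110\right) + \left(41 + \left(9 + 7^{2} - 70\right)\right) \left(-8\right) = 114 + \left(41 + \left(9 + 49 - 70\right)\right) \left(-8\right) = 114 + \left(41 - 12\right) \left(-8\right) = 114 + 29 \left(-8\right) = 114 - 232 = -118$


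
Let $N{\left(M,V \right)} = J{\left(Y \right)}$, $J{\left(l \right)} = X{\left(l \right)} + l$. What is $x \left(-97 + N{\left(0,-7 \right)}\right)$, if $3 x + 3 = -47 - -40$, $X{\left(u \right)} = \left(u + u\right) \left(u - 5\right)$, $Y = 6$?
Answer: $\frac{790}{3} \approx 263.33$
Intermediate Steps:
$X{\left(u \right)} = 2 u \left(-5 + u\right)$
$J{\left(l \right)} = l + 2 l \left(-5 + l\right)$ ($J{\left(l \right)} = 2 l \left(-5 + l\right) + l = l + 2 l \left(-5 + l\right)$)
$N{\left(M,V \right)} = 18$ ($N{\left(M,V \right)} = 6 \left(-9 + 2 \cdot 6\right) = 6 \left(-9 + 12\right) = 6 \cdot 3 = 18$)
$x = - \frac{10}{3}$ ($x = -1 + \frac{-47 - -40}{3} = -1 + \frac{-47 + 40}{3} = -1 + \frac{1}{3} \left(-7\right) = -1 - \frac{7}{3} = - \frac{10}{3} \approx -3.3333$)
$x \left(-97 + N{\left(0,-7 \right)}\right) = - \frac{10 \left(-97 + 18\right)}{3} = \left(- \frac{10}{3}\right) \left(-79\right) = \frac{790}{3}$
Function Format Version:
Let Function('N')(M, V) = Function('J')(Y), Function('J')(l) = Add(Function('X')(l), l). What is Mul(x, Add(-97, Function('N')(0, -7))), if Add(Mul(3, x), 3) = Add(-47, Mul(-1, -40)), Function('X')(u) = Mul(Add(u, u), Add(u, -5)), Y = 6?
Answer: Rational(790, 3) ≈ 263.33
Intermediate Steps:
Function('X')(u) = Mul(2, u, Add(-5, u)) (Function('X')(u) = Mul(Mul(2, u), Add(-5, u)) = Mul(2, u, Add(-5, u)))
Function('J')(l) = Add(l, Mul(2, l, Add(-5, l))) (Function('J')(l) = Add(Mul(2, l, Add(-5, l)), l) = Add(l, Mul(2, l, Add(-5, l))))
Function('N')(M, V) = 18 (Function('N')(M, V) = Mul(6, Add(-9, Mul(2, 6))) = Mul(6, Add(-9, 12)) = Mul(6, 3) = 18)
x = Rational(-10, 3) (x = Add(-1, Mul(Rational(1, 3), Add(-47, Mul(-1, -40)))) = Add(-1, Mul(Rational(1, 3), Add(-47, 40))) = Add(-1, Mul(Rational(1, 3), -7)) = Add(-1, Rational(-7, 3)) = Rational(-10, 3) ≈ -3.3333)
Mul(x, Add(-97, Function('N')(0, -7))) = Mul(Rational(-10, 3), Add(-97, 18)) = Mul(Rational(-10, 3), -79) = Rational(790, 3)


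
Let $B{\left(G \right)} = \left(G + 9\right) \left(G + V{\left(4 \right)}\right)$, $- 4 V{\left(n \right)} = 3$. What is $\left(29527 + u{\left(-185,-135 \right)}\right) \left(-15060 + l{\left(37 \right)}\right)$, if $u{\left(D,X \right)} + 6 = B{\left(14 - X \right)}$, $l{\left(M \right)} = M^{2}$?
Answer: $- \frac{1449726299}{2} \approx -7.2486 \cdot 10^{8}$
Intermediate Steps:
$V{\left(n \right)} = - \frac{3}{4}$ ($V{\left(n \right)} = \left(- \frac{1}{4}\right) 3 = - \frac{3}{4}$)
$B{\left(G \right)} = \left(9 + G\right) \left(- \frac{3}{4} + G\right)$ ($B{\left(G \right)} = \left(G + 9\right) \left(G - \frac{3}{4}\right) = \left(9 + G\right) \left(- \frac{3}{4} + G\right)$)
$u{\left(D,X \right)} = \frac{411}{4} + \left(14 - X\right)^{2} - \frac{33 X}{4}$ ($u{\left(D,X \right)} = -6 + \left(- \frac{27}{4} + \left(14 - X\right)^{2} + \frac{33 \left(14 - X\right)}{4}\right) = -6 - \left(- \frac{435}{4} - \left(14 - X\right)^{2} + \frac{33 X}{4}\right) = -6 + \left(\frac{435}{4} + \left(14 - X\right)^{2} - \frac{33 X}{4}\right) = \frac{411}{4} + \left(14 - X\right)^{2} - \frac{33 X}{4}$)
$\left(29527 + u{\left(-185,-135 \right)}\right) \left(-15060 + l{\left(37 \right)}\right) = \left(29527 + \left(\frac{1195}{4} + \left(-135\right)^{2} - - \frac{19575}{4}\right)\right) \left(-15060 + 37^{2}\right) = \left(29527 + \left(\frac{1195}{4} + 18225 + \frac{19575}{4}\right)\right) \left(-15060 + 1369\right) = \left(29527 + \frac{46835}{2}\right) \left(-13691\right) = \frac{105889}{2} \left(-13691\right) = - \frac{1449726299}{2}$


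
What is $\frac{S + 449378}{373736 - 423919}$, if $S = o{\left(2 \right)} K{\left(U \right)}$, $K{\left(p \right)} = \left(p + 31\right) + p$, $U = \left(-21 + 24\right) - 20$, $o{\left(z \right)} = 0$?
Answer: $- \frac{449378}{50183} \approx -8.9548$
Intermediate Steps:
$U = -17$ ($U = 3 - 20 = -17$)
$K{\left(p \right)} = 31 + 2 p$ ($K{\left(p \right)} = \left(31 + p\right) + p = 31 + 2 p$)
$S = 0$ ($S = 0 \left(31 + 2 \left(-17\right)\right) = 0 \left(31 - 34\right) = 0 \left(-3\right) = 0$)
$\frac{S + 449378}{373736 - 423919} = \frac{0 + 449378}{373736 - 423919} = \frac{449378}{-50183} = 449378 \left(- \frac{1}{50183}\right) = - \frac{449378}{50183}$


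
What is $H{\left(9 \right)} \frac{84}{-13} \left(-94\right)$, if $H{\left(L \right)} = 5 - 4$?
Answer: $\frac{7896}{13} \approx 607.38$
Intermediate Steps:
$H{\left(L \right)} = 1$
$H{\left(9 \right)} \frac{84}{-13} \left(-94\right) = 1 \frac{84}{-13} \left(-94\right) = 1 \cdot 84 \left(- \frac{1}{13}\right) \left(-94\right) = 1 \left(- \frac{84}{13}\right) \left(-94\right) = \left(- \frac{84}{13}\right) \left(-94\right) = \frac{7896}{13}$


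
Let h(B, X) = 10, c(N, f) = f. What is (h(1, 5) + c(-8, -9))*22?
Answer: 22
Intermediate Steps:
(h(1, 5) + c(-8, -9))*22 = (10 - 9)*22 = 1*22 = 22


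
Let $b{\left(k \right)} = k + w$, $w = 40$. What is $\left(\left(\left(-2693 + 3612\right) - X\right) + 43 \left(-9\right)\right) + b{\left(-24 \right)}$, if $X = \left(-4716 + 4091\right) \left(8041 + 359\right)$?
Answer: $5250548$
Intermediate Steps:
$X = -5250000$ ($X = \left(-625\right) 8400 = -5250000$)
$b{\left(k \right)} = 40 + k$ ($b{\left(k \right)} = k + 40 = 40 + k$)
$\left(\left(\left(-2693 + 3612\right) - X\right) + 43 \left(-9\right)\right) + b{\left(-24 \right)} = \left(\left(\left(-2693 + 3612\right) - -5250000\right) + 43 \left(-9\right)\right) + \left(40 - 24\right) = \left(\left(919 + 5250000\right) - 387\right) + 16 = \left(5250919 - 387\right) + 16 = 5250532 + 16 = 5250548$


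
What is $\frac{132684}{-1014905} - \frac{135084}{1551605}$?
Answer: $- \frac{68594116968}{314946334505} \approx -0.2178$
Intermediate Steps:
$\frac{132684}{-1014905} - \frac{135084}{1551605} = 132684 \left(- \frac{1}{1014905}\right) - \frac{135084}{1551605} = - \frac{132684}{1014905} - \frac{135084}{1551605} = - \frac{68594116968}{314946334505}$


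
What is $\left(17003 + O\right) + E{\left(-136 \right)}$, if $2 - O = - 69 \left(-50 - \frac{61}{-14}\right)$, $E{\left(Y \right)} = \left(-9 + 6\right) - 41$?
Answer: $\frac{193363}{14} \approx 13812.0$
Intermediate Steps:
$E{\left(Y \right)} = -44$ ($E{\left(Y \right)} = -3 - 41 = -44$)
$O = - \frac{44063}{14}$ ($O = 2 - - 69 \left(-50 - \frac{61}{-14}\right) = 2 - - 69 \left(-50 - - \frac{61}{14}\right) = 2 - - 69 \left(-50 + \frac{61}{14}\right) = 2 - \left(-69\right) \left(- \frac{639}{14}\right) = 2 - \frac{44091}{14} = - \frac{44063}{14} \approx -3147.4$)
$\left(17003 + O\right) + E{\left(-136 \right)} = \left(17003 - \frac{44063}{14}\right) - 44 = \frac{193979}{14} - 44 = \frac{193363}{14}$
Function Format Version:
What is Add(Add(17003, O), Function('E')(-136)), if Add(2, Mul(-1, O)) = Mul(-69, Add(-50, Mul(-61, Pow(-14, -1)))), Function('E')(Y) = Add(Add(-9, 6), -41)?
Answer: Rational(193363, 14) ≈ 13812.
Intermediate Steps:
Function('E')(Y) = -44 (Function('E')(Y) = Add(-3, -41) = -44)
O = Rational(-44063, 14) (O = Add(2, Mul(-1, Mul(-69, Add(-50, Mul(-61, Pow(-14, -1)))))) = Add(2, Mul(-1, Mul(-69, Add(-50, Mul(-61, Rational(-1, 14)))))) = Add(2, Mul(-1, Mul(-69, Add(-50, Rational(61, 14))))) = Add(2, Mul(-1, Mul(-69, Rational(-639, 14)))) = Add(2, Mul(-1, Rational(44091, 14))) = Add(2, Rational(-44091, 14)) = Rational(-44063, 14) ≈ -3147.4)
Add(Add(17003, O), Function('E')(-136)) = Add(Add(17003, Rational(-44063, 14)), -44) = Add(Rational(193979, 14), -44) = Rational(193363, 14)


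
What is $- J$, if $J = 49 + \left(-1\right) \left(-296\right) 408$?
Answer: $-120817$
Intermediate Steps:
$J = 120817$ ($J = 49 + 296 \cdot 408 = 49 + 120768 = 120817$)
$- J = \left(-1\right) 120817 = -120817$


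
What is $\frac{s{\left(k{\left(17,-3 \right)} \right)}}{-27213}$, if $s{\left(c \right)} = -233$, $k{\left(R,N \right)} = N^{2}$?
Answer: $\frac{233}{27213} \approx 0.0085621$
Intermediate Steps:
$\frac{s{\left(k{\left(17,-3 \right)} \right)}}{-27213} = - \frac{233}{-27213} = \left(-233\right) \left(- \frac{1}{27213}\right) = \frac{233}{27213}$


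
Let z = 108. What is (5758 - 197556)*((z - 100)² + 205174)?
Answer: -39364237924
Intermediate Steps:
(5758 - 197556)*((z - 100)² + 205174) = (5758 - 197556)*((108 - 100)² + 205174) = -191798*(8² + 205174) = -191798*(64 + 205174) = -191798*205238 = -39364237924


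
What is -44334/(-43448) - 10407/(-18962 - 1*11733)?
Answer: 906497733/666818180 ≈ 1.3594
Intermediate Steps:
-44334/(-43448) - 10407/(-18962 - 1*11733) = -44334*(-1/43448) - 10407/(-18962 - 11733) = 22167/21724 - 10407/(-30695) = 22167/21724 - 10407*(-1/30695) = 22167/21724 + 10407/30695 = 906497733/666818180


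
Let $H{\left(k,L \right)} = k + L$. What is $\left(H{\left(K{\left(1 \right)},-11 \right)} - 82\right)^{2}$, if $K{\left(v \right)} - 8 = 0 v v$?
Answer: $7225$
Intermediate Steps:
$K{\left(v \right)} = 8$ ($K{\left(v \right)} = 8 + 0 v v = 8 + 0 v = 8 + 0 = 8$)
$H{\left(k,L \right)} = L + k$
$\left(H{\left(K{\left(1 \right)},-11 \right)} - 82\right)^{2} = \left(\left(-11 + 8\right) - 82\right)^{2} = \left(-3 - 82\right)^{2} = \left(-85\right)^{2} = 7225$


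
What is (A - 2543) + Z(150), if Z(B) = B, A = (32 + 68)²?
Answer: 7607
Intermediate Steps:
A = 10000 (A = 100² = 10000)
(A - 2543) + Z(150) = (10000 - 2543) + 150 = 7457 + 150 = 7607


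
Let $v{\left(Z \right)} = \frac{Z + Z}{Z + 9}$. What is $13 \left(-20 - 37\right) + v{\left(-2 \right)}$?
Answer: $- \frac{5191}{7} \approx -741.57$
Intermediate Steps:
$v{\left(Z \right)} = \frac{2 Z}{9 + Z}$
$13 \left(-20 - 37\right) + v{\left(-2 \right)} = 13 \left(-20 - 37\right) + 2 \left(-2\right) \frac{1}{9 - 2} = 13 \left(-57\right) + 2 \left(-2\right) \frac{1}{7} = -741 + 2 \left(-2\right) \frac{1}{7} = -741 - \frac{4}{7} = - \frac{5191}{7}$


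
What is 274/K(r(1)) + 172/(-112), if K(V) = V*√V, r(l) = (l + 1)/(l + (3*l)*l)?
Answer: -43/28 + 548*√2 ≈ 773.45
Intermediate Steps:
r(l) = (1 + l)/(l + 3*l²)
K(V) = V^(3/2)
274/K(r(1)) + 172/(-112) = 274/(((1 + 1)/(1*(1 + 3*1)))^(3/2)) + 172/(-112) = 274/((1*2/(1 + 3))^(3/2)) + 172*(-1/112) = 274/((1*2/4)^(3/2)) - 43/28 = 274/((1*(¼)*2)^(3/2)) - 43/28 = 274/((½)^(3/2)) - 43/28 = 274/((√2/4)) - 43/28 = 274*(2*√2) - 43/28 = 548*√2 - 43/28 = -43/28 + 548*√2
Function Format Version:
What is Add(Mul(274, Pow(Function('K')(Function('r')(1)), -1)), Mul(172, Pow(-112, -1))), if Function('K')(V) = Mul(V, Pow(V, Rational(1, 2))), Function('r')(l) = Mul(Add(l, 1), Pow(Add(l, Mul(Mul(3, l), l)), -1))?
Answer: Add(Rational(-43, 28), Mul(548, Pow(2, Rational(1, 2)))) ≈ 773.45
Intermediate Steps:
Function('r')(l) = Mul(Pow(Add(l, Mul(3, Pow(l, 2))), -1), Add(1, l)) (Function('r')(l) = Mul(Add(1, l), Pow(Add(l, Mul(3, Pow(l, 2))), -1)) = Mul(Pow(Add(l, Mul(3, Pow(l, 2))), -1), Add(1, l)))
Function('K')(V) = Pow(V, Rational(3, 2))
Add(Mul(274, Pow(Function('K')(Function('r')(1)), -1)), Mul(172, Pow(-112, -1))) = Add(Mul(274, Pow(Pow(Mul(Pow(1, -1), Pow(Add(1, Mul(3, 1)), -1), Add(1, 1)), Rational(3, 2)), -1)), Mul(172, Pow(-112, -1))) = Add(Mul(274, Pow(Pow(Mul(1, Pow(Add(1, 3), -1), 2), Rational(3, 2)), -1)), Mul(172, Rational(-1, 112))) = Add(Mul(274, Pow(Pow(Mul(1, Pow(4, -1), 2), Rational(3, 2)), -1)), Rational(-43, 28)) = Add(Mul(274, Pow(Pow(Mul(1, Rational(1, 4), 2), Rational(3, 2)), -1)), Rational(-43, 28)) = Add(Mul(274, Pow(Pow(Rational(1, 2), Rational(3, 2)), -1)), Rational(-43, 28)) = Add(Mul(274, Pow(Mul(Rational(1, 4), Pow(2, Rational(1, 2))), -1)), Rational(-43, 28)) = Add(Mul(274, Mul(2, Pow(2, Rational(1, 2)))), Rational(-43, 28)) = Add(Mul(548, Pow(2, Rational(1, 2))), Rational(-43, 28)) = Add(Rational(-43, 28), Mul(548, Pow(2, Rational(1, 2))))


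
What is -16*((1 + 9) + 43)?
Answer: -848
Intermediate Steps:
-16*((1 + 9) + 43) = -16*(10 + 43) = -16*53 = -848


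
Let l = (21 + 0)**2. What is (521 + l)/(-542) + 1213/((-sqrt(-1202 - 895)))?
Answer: -481/271 + 1213*I*sqrt(233)/699 ≈ -1.7749 + 26.489*I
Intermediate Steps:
l = 441 (l = 21**2 = 441)
(521 + l)/(-542) + 1213/((-sqrt(-1202 - 895))) = (521 + 441)/(-542) + 1213/((-sqrt(-1202 - 895))) = 962*(-1/542) + 1213/((-sqrt(-2097))) = -481/271 + 1213/((-3*I*sqrt(233))) = -481/271 + 1213*(I*sqrt(233)/699) = -481/271 + 1213*I*sqrt(233)/699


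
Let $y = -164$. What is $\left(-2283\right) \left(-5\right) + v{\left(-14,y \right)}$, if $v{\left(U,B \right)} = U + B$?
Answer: $11237$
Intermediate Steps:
$v{\left(U,B \right)} = B + U$
$\left(-2283\right) \left(-5\right) + v{\left(-14,y \right)} = \left(-2283\right) \left(-5\right) - 178 = 11415 - 178 = 11237$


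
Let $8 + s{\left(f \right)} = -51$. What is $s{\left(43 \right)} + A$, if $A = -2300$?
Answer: $-2359$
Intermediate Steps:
$s{\left(f \right)} = -59$ ($s{\left(f \right)} = -8 - 51 = -59$)
$s{\left(43 \right)} + A = -59 - 2300 = -2359$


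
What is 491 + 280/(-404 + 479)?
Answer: 7421/15 ≈ 494.73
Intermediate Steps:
491 + 280/(-404 + 479) = 491 + 280/75 = 491 + (1/75)*280 = 491 + 56/15 = 7421/15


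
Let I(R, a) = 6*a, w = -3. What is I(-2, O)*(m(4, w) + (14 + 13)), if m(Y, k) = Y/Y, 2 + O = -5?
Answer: -1176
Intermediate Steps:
O = -7 (O = -2 - 5 = -7)
m(Y, k) = 1
I(-2, O)*(m(4, w) + (14 + 13)) = (6*(-7))*(1 + (14 + 13)) = -42*(1 + 27) = -42*28 = -1176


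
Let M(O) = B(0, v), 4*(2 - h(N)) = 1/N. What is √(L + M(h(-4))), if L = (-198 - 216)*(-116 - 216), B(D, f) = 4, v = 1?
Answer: 2*√34363 ≈ 370.75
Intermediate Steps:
h(N) = 2 - 1/(4*N)
L = 137448 (L = -414*(-332) = 137448)
M(O) = 4
√(L + M(h(-4))) = √(137448 + 4) = √137452 = 2*√34363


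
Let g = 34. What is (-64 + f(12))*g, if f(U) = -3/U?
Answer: -4369/2 ≈ -2184.5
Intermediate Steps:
(-64 + f(12))*g = (-64 - 3/12)*34 = (-64 - 3*1/12)*34 = (-64 - 1/4)*34 = -257/4*34 = -4369/2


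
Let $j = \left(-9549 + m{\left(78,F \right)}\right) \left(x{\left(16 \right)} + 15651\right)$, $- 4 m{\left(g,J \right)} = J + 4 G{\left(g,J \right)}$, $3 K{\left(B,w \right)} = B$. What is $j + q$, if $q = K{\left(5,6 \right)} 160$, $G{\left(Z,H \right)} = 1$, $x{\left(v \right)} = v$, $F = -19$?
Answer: $- \frac{1794541981}{12} \approx -1.4955 \cdot 10^{8}$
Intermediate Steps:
$K{\left(B,w \right)} = \frac{B}{3}$
$m{\left(g,J \right)} = -1 - \frac{J}{4}$ ($m{\left(g,J \right)} = - \frac{J + 4 \cdot 1}{4} = - \frac{J + 4}{4} = - \frac{4 + J}{4} = -1 - \frac{J}{4}$)
$j = - \frac{598181727}{4}$ ($j = \left(-9549 - - \frac{15}{4}\right) \left(16 + 15651\right) = \left(-9549 + \left(-1 + \frac{19}{4}\right)\right) 15667 = \left(-9549 + \frac{15}{4}\right) 15667 = \left(- \frac{38181}{4}\right) 15667 = - \frac{598181727}{4} \approx -1.4955 \cdot 10^{8}$)
$q = \frac{800}{3}$ ($q = \frac{1}{3} \cdot 5 \cdot 160 = \frac{5}{3} \cdot 160 = \frac{800}{3} \approx 266.67$)
$j + q = - \frac{598181727}{4} + \frac{800}{3} = - \frac{1794541981}{12}$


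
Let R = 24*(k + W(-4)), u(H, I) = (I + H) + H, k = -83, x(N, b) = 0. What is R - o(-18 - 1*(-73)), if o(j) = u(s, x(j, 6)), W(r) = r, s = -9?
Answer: -2070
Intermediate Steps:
u(H, I) = I + 2*H (u(H, I) = (H + I) + H = I + 2*H)
R = -2088 (R = 24*(-83 - 4) = 24*(-87) = -2088)
o(j) = -18 (o(j) = 0 + 2*(-9) = 0 - 18 = -18)
R - o(-18 - 1*(-73)) = -2088 - 1*(-18) = -2088 + 18 = -2070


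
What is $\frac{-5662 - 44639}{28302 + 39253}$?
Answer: $- \frac{50301}{67555} \approx -0.74459$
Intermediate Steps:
$\frac{-5662 - 44639}{28302 + 39253} = - \frac{50301}{67555}$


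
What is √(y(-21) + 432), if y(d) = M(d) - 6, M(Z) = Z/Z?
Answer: √427 ≈ 20.664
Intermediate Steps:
M(Z) = 1
y(d) = -5 (y(d) = 1 - 6 = -5)
√(y(-21) + 432) = √(-5 + 432) = √427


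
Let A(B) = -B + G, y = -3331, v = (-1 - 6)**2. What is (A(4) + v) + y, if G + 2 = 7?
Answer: -3281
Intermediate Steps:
G = 5 (G = -2 + 7 = 5)
v = 49 (v = (-7)**2 = 49)
A(B) = 5 - B (A(B) = -B + 5 = 5 - B)
(A(4) + v) + y = ((5 - 1*4) + 49) - 3331 = ((5 - 4) + 49) - 3331 = (1 + 49) - 3331 = 50 - 3331 = -3281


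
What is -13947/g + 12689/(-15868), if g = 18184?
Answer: -113011943/72135928 ≈ -1.5667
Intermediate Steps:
-13947/g + 12689/(-15868) = -13947/18184 + 12689/(-15868) = -13947*1/18184 + 12689*(-1/15868) = -13947/18184 - 12689/15868 = -113011943/72135928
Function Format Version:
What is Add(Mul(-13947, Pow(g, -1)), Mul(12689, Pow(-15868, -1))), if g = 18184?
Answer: Rational(-113011943, 72135928) ≈ -1.5667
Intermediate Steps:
Add(Mul(-13947, Pow(g, -1)), Mul(12689, Pow(-15868, -1))) = Add(Mul(-13947, Pow(18184, -1)), Mul(12689, Pow(-15868, -1))) = Add(Mul(-13947, Rational(1, 18184)), Mul(12689, Rational(-1, 15868))) = Add(Rational(-13947, 18184), Rational(-12689, 15868)) = Rational(-113011943, 72135928)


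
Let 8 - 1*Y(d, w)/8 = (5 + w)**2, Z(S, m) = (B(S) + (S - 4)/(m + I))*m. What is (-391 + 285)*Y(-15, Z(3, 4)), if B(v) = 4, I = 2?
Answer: 3094352/9 ≈ 3.4382e+5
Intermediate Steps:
Z(S, m) = m*(4 + (-4 + S)/(2 + m)) (Z(S, m) = (4 + (S - 4)/(m + 2))*m = (4 + (-4 + S)/(2 + m))*m = m*(4 + (-4 + S)/(2 + m)))
Y(d, w) = 64 - 8*(5 + w)**2
(-391 + 285)*Y(-15, Z(3, 4)) = (-391 + 285)*(64 - 8*(5 + 4*(4 + 3 + 4*4)/(2 + 4))**2) = -106*(64 - 8*(5 + 4*(4 + 3 + 16)/6)**2) = -106*(64 - 8*(5 + 4*(1/6)*23)**2) = -106*(64 - 8*(5 + 46/3)**2) = -106*(64 - 8*(61/3)**2) = -106*(64 - 8*3721/9) = -106*(64 - 29768/9) = -106*(-29192/9) = 3094352/9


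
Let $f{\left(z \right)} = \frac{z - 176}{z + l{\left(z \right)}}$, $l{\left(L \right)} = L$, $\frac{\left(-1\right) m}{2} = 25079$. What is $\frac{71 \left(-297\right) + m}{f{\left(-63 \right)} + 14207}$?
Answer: $- \frac{8976870}{1790321} \approx -5.0141$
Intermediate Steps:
$m = -50158$ ($m = \left(-2\right) 25079 = -50158$)
$f{\left(z \right)} = \frac{-176 + z}{2 z}$ ($f{\left(z \right)} = \frac{z - 176}{z + z} = \frac{-176 + z}{2 z}$)
$\frac{71 \left(-297\right) + m}{f{\left(-63 \right)} + 14207} = \frac{71 \left(-297\right) - 50158}{\frac{-176 - 63}{2 \left(-63\right)} + 14207} = \frac{-21087 - 50158}{\frac{1}{2} \left(- \frac{1}{63}\right) \left(-239\right) + 14207} = - \frac{71245}{\frac{239}{126} + 14207} = - \frac{71245}{\frac{1790321}{126}} = \left(-71245\right) \frac{126}{1790321} = - \frac{8976870}{1790321}$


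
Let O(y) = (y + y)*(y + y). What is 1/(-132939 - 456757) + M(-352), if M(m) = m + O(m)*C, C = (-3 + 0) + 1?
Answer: -584733118465/589696 ≈ -9.9158e+5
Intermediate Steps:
O(y) = 4*y² (O(y) = (2*y)*(2*y) = 4*y²)
C = -2 (C = -3 + 1 = -2)
M(m) = m - 8*m² (M(m) = m + (4*m²)*(-2) = m - 8*m²)
1/(-132939 - 456757) + M(-352) = 1/(-132939 - 456757) - 352*(1 - 8*(-352)) = 1/(-589696) - 352*(1 + 2816) = -1/589696 - 352*2817 = -1/589696 - 991584 = -584733118465/589696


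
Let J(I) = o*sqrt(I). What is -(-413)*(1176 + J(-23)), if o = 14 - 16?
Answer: 485688 - 826*I*sqrt(23) ≈ 4.8569e+5 - 3961.4*I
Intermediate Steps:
o = -2
J(I) = -2*sqrt(I)
-(-413)*(1176 + J(-23)) = -(-413)*(1176 - 2*I*sqrt(23)) = -(-485688 + 826*I*sqrt(23)) = 485688 - 826*I*sqrt(23)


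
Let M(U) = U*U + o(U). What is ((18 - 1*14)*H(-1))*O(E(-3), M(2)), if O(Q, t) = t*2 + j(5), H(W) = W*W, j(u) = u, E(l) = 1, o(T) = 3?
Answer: 76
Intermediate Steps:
H(W) = W²
M(U) = 3 + U² (M(U) = U*U + 3 = U² + 3 = 3 + U²)
O(Q, t) = 5 + 2*t (O(Q, t) = t*2 + 5 = 2*t + 5 = 5 + 2*t)
((18 - 1*14)*H(-1))*O(E(-3), M(2)) = ((18 - 1*14)*(-1)²)*(5 + 2*(3 + 2²)) = ((18 - 14)*1)*(5 + 2*(3 + 4)) = (4*1)*(5 + 2*7) = 4*(5 + 14) = 4*19 = 76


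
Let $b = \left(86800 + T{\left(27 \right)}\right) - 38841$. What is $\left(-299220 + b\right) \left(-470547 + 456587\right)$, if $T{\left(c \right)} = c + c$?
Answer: $3506849720$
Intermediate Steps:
$T{\left(c \right)} = 2 c$
$b = 48013$ ($b = \left(86800 + 2 \cdot 27\right) - 38841 = \left(86800 + 54\right) - 38841 = 86854 - 38841 = 48013$)
$\left(-299220 + b\right) \left(-470547 + 456587\right) = \left(-299220 + 48013\right) \left(-470547 + 456587\right) = \left(-251207\right) \left(-13960\right) = 3506849720$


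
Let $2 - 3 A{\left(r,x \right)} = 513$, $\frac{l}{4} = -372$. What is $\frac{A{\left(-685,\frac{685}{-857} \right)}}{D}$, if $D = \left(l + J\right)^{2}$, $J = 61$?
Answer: $- \frac{511}{6108987} \approx -8.3647 \cdot 10^{-5}$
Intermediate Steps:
$l = -1488$ ($l = 4 \left(-372\right) = -1488$)
$A{\left(r,x \right)} = - \frac{511}{3}$ ($A{\left(r,x \right)} = \frac{2}{3} - 171 = - \frac{511}{3}$)
$D = 2036329$ ($D = \left(-1488 + 61\right)^{2} = \left(-1427\right)^{2} = 2036329$)
$\frac{A{\left(-685,\frac{685}{-857} \right)}}{D} = - \frac{511}{3 \cdot 2036329} = \left(- \frac{511}{3}\right) \frac{1}{2036329} = - \frac{511}{6108987}$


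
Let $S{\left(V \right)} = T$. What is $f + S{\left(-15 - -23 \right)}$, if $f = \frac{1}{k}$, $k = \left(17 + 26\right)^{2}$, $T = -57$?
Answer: $- \frac{105392}{1849} \approx -56.999$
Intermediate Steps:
$k = 1849$ ($k = 43^{2} = 1849$)
$S{\left(V \right)} = -57$
$f = \frac{1}{1849} \approx 0.00054083$
$f + S{\left(-15 - -23 \right)} = \frac{1}{1849} - 57 = - \frac{105392}{1849}$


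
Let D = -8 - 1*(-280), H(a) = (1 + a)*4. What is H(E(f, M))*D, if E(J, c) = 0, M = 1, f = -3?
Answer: 1088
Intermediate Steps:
H(a) = 4 + 4*a
D = 272 (D = -8 + 280 = 272)
H(E(f, M))*D = (4 + 4*0)*272 = (4 + 0)*272 = 4*272 = 1088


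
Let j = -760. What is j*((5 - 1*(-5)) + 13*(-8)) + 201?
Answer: 71641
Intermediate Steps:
j*((5 - 1*(-5)) + 13*(-8)) + 201 = -760*((5 - 1*(-5)) + 13*(-8)) + 201 = -760*((5 + 5) - 104) + 201 = -760*(10 - 104) + 201 = -760*(-94) + 201 = 71440 + 201 = 71641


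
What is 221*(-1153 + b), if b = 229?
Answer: -204204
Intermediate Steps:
221*(-1153 + b) = 221*(-1153 + 229) = 221*(-924) = -204204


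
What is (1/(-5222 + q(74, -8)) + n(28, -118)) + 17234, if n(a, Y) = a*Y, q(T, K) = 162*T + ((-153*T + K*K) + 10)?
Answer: 62434259/4482 ≈ 13930.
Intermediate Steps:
q(T, K) = 10 + K² + 9*T (q(T, K) = 162*T + ((-153*T + K²) + 10) = 162*T + ((K² - 153*T) + 10) = 162*T + (10 + K² - 153*T) = 10 + K² + 9*T)
n(a, Y) = Y*a
(1/(-5222 + q(74, -8)) + n(28, -118)) + 17234 = (1/(-5222 + (10 + (-8)² + 9*74)) - 118*28) + 17234 = (1/(-5222 + (10 + 64 + 666)) - 3304) + 17234 = (1/(-5222 + 740) - 3304) + 17234 = (1/(-4482) - 3304) + 17234 = (-1/4482 - 3304) + 17234 = -14808529/4482 + 17234 = 62434259/4482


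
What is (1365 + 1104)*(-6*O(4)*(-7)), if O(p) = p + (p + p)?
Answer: 1244376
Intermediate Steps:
O(p) = 3*p (O(p) = p + 2*p = 3*p)
(1365 + 1104)*(-6*O(4)*(-7)) = (1365 + 1104)*(-18*4*(-7)) = 2469*(-6*12*(-7)) = 2469*(-72*(-7)) = 2469*504 = 1244376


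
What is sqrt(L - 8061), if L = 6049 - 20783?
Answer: I*sqrt(22795) ≈ 150.98*I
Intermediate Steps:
L = -14734
sqrt(L - 8061) = sqrt(-14734 - 8061) = sqrt(-22795) = I*sqrt(22795)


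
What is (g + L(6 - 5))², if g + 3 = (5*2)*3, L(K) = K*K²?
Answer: 784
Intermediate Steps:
L(K) = K³
g = 27 (g = -3 + (5*2)*3 = -3 + 10*3 = -3 + 30 = 27)
(g + L(6 - 5))² = (27 + (6 - 5)³)² = (27 + 1³)² = (27 + 1)² = 28² = 784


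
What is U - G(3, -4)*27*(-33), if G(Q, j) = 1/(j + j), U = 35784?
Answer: 285381/8 ≈ 35673.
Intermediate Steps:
G(Q, j) = 1/(2*j)
U - G(3, -4)*27*(-33) = 35784 - ((½)/(-4))*27*(-33) = 35784 - ((½)*(-¼))*27*(-33) = 35784 - (-⅛*27)*(-33) = 35784 - (-27)*(-33)/8 = 35784 - 1*891/8 = 35784 - 891/8 = 285381/8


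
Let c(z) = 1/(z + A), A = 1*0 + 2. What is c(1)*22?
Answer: 22/3 ≈ 7.3333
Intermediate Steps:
A = 2 (A = 0 + 2 = 2)
c(z) = 1/(2 + z) (c(z) = 1/(z + 2) = 1/(2 + z))
c(1)*22 = 22/(2 + 1) = 22/3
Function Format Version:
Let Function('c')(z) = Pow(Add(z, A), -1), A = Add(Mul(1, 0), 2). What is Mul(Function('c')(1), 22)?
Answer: Rational(22, 3) ≈ 7.3333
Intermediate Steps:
A = 2 (A = Add(0, 2) = 2)
Function('c')(z) = Pow(Add(2, z), -1) (Function('c')(z) = Pow(Add(z, 2), -1) = Pow(Add(2, z), -1))
Mul(Function('c')(1), 22) = Mul(Pow(Add(2, 1), -1), 22) = Mul(Pow(3, -1), 22) = Mul(Rational(1, 3), 22) = Rational(22, 3)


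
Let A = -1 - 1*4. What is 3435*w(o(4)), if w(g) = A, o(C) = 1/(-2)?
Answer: -17175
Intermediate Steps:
o(C) = -½
A = -5 (A = -1 - 4 = -5)
w(g) = -5
3435*w(o(4)) = 3435*(-5) = -17175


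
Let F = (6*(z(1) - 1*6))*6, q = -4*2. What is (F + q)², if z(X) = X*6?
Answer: 64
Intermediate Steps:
z(X) = 6*X
q = -8
F = 0 (F = (6*(6*1 - 1*6))*6 = (6*(6 - 6))*6 = (6*0)*6 = 0*6 = 0)
(F + q)² = (0 - 8)² = (-8)² = 64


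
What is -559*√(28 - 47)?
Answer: -559*I*√19 ≈ -2436.6*I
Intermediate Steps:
-559*√(28 - 47) = -559*I*√19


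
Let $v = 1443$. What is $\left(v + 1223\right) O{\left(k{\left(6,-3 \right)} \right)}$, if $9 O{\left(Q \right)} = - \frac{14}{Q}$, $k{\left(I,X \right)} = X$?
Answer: $\frac{37324}{27} \approx 1382.4$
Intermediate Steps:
$O{\left(Q \right)} = - \frac{14}{9 Q}$ ($O{\left(Q \right)} = \frac{\left(-14\right) \frac{1}{Q}}{9} = - \frac{14}{9 Q}$)
$\left(v + 1223\right) O{\left(k{\left(6,-3 \right)} \right)} = \left(1443 + 1223\right) \left(- \frac{14}{9 \left(-3\right)}\right) = 2666 \left(\left(- \frac{14}{9}\right) \left(- \frac{1}{3}\right)\right) = 2666 \cdot \frac{14}{27} = \frac{37324}{27}$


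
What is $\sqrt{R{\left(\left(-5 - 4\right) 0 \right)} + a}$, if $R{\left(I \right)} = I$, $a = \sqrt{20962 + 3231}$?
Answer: $\sqrt[4]{24193} \approx 12.472$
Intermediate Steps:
$a = \sqrt{24193} \approx 155.54$
$\sqrt{R{\left(\left(-5 - 4\right) 0 \right)} + a} = \sqrt{\left(-5 - 4\right) 0 + \sqrt{24193}} = \sqrt{\left(-9\right) 0 + \sqrt{24193}} = \sqrt{0 + \sqrt{24193}} = \sqrt{\sqrt{24193}} = \sqrt[4]{24193}$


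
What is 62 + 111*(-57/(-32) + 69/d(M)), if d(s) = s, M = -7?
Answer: -186911/224 ≈ -834.42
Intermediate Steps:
62 + 111*(-57/(-32) + 69/d(M)) = 62 + 111*(-57/(-32) + 69/(-7)) = 62 + 111*(-57*(-1/32) + 69*(-⅐)) = 62 + 111*(57/32 - 69/7) = 62 + 111*(-1809/224) = 62 - 200799/224 = -186911/224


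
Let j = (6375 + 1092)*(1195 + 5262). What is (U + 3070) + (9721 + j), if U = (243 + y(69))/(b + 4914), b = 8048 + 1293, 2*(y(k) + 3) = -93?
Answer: 1374957757487/28510 ≈ 4.8227e+7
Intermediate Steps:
y(k) = -99/2 (y(k) = -3 + (1/2)*(-93) = -3 - 93/2 = -99/2)
b = 9341
U = 387/28510 (U = (243 - 99/2)/(9341 + 4914) = (387/2)/14255 = (387/2)*(1/14255) = 387/28510 ≈ 0.013574)
j = 48214419 (j = 7467*6457 = 48214419)
(U + 3070) + (9721 + j) = (387/28510 + 3070) + (9721 + 48214419) = 87526087/28510 + 48224140 = 1374957757487/28510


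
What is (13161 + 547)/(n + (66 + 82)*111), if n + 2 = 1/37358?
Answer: 512103464/613642509 ≈ 0.83453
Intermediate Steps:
n = -74715/37358 (n = -2 + 1/37358 = -74715/37358 ≈ -2.0000)
(13161 + 547)/(n + (66 + 82)*111) = (13161 + 547)/(-74715/37358 + (66 + 82)*111) = 13708/(-74715/37358 + 148*111) = 13708/(-74715/37358 + 16428) = 13708/(613642509/37358) = 13708*(37358/613642509) = 512103464/613642509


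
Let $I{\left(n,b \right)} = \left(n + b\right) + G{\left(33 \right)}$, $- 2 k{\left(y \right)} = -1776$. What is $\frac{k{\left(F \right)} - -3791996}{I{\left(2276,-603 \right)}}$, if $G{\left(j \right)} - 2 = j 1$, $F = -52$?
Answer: $\frac{948221}{427} \approx 2220.7$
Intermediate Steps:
$k{\left(y \right)} = 888$ ($k{\left(y \right)} = \left(- \frac{1}{2}\right) \left(-1776\right) = 888$)
$G{\left(j \right)} = 2 + j$ ($G{\left(j \right)} = 2 + j 1 = 2 + j$)
$I{\left(n,b \right)} = 35 + b + n$ ($I{\left(n,b \right)} = \left(n + b\right) + \left(2 + 33\right) = \left(b + n\right) + 35 = 35 + b + n$)
$\frac{k{\left(F \right)} - -3791996}{I{\left(2276,-603 \right)}} = \frac{888 - -3791996}{35 - 603 + 2276} = \frac{888 + 3791996}{1708} = 3792884 \cdot \frac{1}{1708} = \frac{948221}{427}$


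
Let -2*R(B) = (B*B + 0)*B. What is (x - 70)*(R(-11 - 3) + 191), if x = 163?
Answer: 145359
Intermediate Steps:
R(B) = -B³/2 (R(B) = -(B*B + 0)*B/2 = -(B² + 0)*B/2 = -B²*B/2 = -B³/2)
(x - 70)*(R(-11 - 3) + 191) = (163 - 70)*(-(-11 - 3)³/2 + 191) = 93*(-½*(-14)³ + 191) = 93*(-½*(-2744) + 191) = 93*(1372 + 191) = 93*1563 = 145359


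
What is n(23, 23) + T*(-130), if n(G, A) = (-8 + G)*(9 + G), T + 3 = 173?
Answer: -21620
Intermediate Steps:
T = 170 (T = -3 + 173 = 170)
n(23, 23) + T*(-130) = (-72 + 23 + 23²) + 170*(-130) = (-72 + 23 + 529) - 22100 = 480 - 22100 = -21620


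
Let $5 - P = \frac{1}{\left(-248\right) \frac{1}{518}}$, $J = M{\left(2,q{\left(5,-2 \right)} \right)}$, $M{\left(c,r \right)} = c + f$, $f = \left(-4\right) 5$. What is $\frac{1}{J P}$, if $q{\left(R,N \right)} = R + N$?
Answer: $- \frac{62}{7911} \approx -0.0078372$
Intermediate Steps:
$q{\left(R,N \right)} = N + R$
$f = -20$
$M{\left(c,r \right)} = -20 + c$ ($M{\left(c,r \right)} = c - 20 = -20 + c$)
$J = -18$ ($J = -20 + 2 = -18$)
$P = \frac{879}{124}$ ($P = 5 - \frac{1}{\left(-248\right) \frac{1}{518}} = 5 - \frac{1}{- \frac{124}{259}} = 5 - - \frac{259}{124} = 5 + \frac{259}{124} = \frac{879}{124} \approx 7.0887$)
$\frac{1}{J P} = \frac{1}{\left(-18\right) \frac{879}{124}} = \frac{1}{- \frac{7911}{62}} = - \frac{62}{7911}$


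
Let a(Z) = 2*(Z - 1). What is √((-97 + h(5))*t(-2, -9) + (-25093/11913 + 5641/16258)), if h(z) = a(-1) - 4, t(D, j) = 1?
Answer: I*√91683254310054/926706 ≈ 10.332*I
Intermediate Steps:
a(Z) = -2 + 2*Z (a(Z) = 2*(-1 + Z) = -2 + 2*Z)
h(z) = -8 (h(z) = (-2 + 2*(-1)) - 4 = (-2 - 2) - 4 = -4 - 4 = -8)
√((-97 + h(5))*t(-2, -9) + (-25093/11913 + 5641/16258)) = √((-97 - 8)*1 + (-25093/11913 + 5641/16258)) = √(-105*1 + (-25093*1/11913 + 5641*(1/16258))) = √(-105 + (-25093/11913 + 5641/16258)) = √(-105 - 30978251/17607414) = √(-1879756721/17607414) = I*√91683254310054/926706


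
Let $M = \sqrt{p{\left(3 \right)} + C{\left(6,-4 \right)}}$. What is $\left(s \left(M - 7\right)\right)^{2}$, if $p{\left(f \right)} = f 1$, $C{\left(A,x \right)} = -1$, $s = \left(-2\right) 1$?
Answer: $204 - 56 \sqrt{2} \approx 124.8$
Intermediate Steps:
$s = -2$
$p{\left(f \right)} = f$
$M = \sqrt{2}$ ($M = \sqrt{3 - 1} = \sqrt{2} \approx 1.4142$)
$\left(s \left(M - 7\right)\right)^{2} = \left(- 2 \left(\sqrt{2} - 7\right)\right)^{2} = \left(- 2 \left(-7 + \sqrt{2}\right)\right)^{2} = \left(14 - 2 \sqrt{2}\right)^{2}$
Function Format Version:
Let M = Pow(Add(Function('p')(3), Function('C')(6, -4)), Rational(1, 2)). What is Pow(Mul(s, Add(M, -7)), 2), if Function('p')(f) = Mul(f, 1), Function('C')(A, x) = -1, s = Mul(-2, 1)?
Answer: Add(204, Mul(-56, Pow(2, Rational(1, 2)))) ≈ 124.80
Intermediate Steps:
s = -2
Function('p')(f) = f
M = Pow(2, Rational(1, 2)) (M = Pow(Add(3, -1), Rational(1, 2)) = Pow(2, Rational(1, 2)) ≈ 1.4142)
Pow(Mul(s, Add(M, -7)), 2) = Pow(Mul(-2, Add(Pow(2, Rational(1, 2)), -7)), 2) = Pow(Mul(-2, Add(-7, Pow(2, Rational(1, 2)))), 2) = Pow(Add(14, Mul(-2, Pow(2, Rational(1, 2)))), 2)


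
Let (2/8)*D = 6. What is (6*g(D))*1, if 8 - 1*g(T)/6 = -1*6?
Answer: 504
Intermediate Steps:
D = 24 (D = 4*6 = 24)
g(T) = 84 (g(T) = 48 - (-6)*6 = 48 - 6*(-6) = 48 + 36 = 84)
(6*g(D))*1 = (6*84)*1 = 504*1 = 504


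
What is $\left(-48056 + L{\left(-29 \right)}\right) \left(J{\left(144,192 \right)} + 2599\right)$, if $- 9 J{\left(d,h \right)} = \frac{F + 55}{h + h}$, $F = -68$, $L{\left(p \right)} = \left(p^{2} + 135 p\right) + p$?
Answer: $- \frac{153172723321}{1152} \approx -1.3296 \cdot 10^{8}$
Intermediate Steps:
$L{\left(p \right)} = p^{2} + 136 p$
$J{\left(d,h \right)} = \frac{13}{18 h}$ ($J{\left(d,h \right)} = - \frac{\left(-68 + 55\right) \frac{1}{h + h}}{9} = - \frac{\left(-13\right) \frac{1}{2 h}}{9} = - \frac{\left(- \frac{13}{2}\right) \frac{1}{h}}{9} = \frac{13}{18 h}$)
$\left(-48056 + L{\left(-29 \right)}\right) \left(J{\left(144,192 \right)} + 2599\right) = \left(-48056 - 29 \left(136 - 29\right)\right) \left(\frac{13}{18 \cdot 192} + 2599\right) = \left(-48056 - 3103\right) \left(\frac{13}{18} \cdot \frac{1}{192} + 2599\right) = \left(-48056 - 3103\right) \left(\frac{13}{3456} + 2599\right) = \left(-51159\right) \frac{8982157}{3456} = - \frac{153172723321}{1152}$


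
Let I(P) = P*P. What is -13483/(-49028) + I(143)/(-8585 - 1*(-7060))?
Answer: -982011997/74767700 ≈ -13.134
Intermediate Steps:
I(P) = P²
-13483/(-49028) + I(143)/(-8585 - 1*(-7060)) = -13483/(-49028) + 143²/(-8585 - 1*(-7060)) = -13483*(-1/49028) + 20449/(-8585 + 7060) = 13483/49028 + 20449/(-1525) = 13483/49028 + 20449*(-1/1525) = 13483/49028 - 20449/1525 = -982011997/74767700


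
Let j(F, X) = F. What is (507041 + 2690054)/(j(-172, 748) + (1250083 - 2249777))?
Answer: -3197095/999866 ≈ -3.1975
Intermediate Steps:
(507041 + 2690054)/(j(-172, 748) + (1250083 - 2249777)) = (507041 + 2690054)/(-172 + (1250083 - 2249777)) = 3197095/(-172 - 999694) = 3197095/(-999866) = 3197095*(-1/999866) = -3197095/999866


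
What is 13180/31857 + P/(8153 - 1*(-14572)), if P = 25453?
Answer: 370123907/241316775 ≈ 1.5338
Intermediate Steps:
13180/31857 + P/(8153 - 1*(-14572)) = 13180/31857 + 25453/(8153 - 1*(-14572)) = 13180*(1/31857) + 25453/(8153 + 14572) = 13180/31857 + 25453/22725 = 370123907/241316775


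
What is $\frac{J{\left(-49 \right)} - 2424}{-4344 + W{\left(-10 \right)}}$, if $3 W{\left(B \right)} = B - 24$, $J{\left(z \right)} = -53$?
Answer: $\frac{7431}{13066} \approx 0.56873$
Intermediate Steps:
$W{\left(B \right)} = -8 + \frac{B}{3}$ ($W{\left(B \right)} = \frac{B - 24}{3} = \frac{-24 + B}{3} = -8 + \frac{B}{3}$)
$\frac{J{\left(-49 \right)} - 2424}{-4344 + W{\left(-10 \right)}} = \frac{-53 - 2424}{-4344 + \left(-8 + \frac{1}{3} \left(-10\right)\right)} = - \frac{2477}{-4344 - \frac{34}{3}} = - \frac{2477}{- \frac{13066}{3}} = \left(-2477\right) \left(- \frac{3}{13066}\right) = \frac{7431}{13066}$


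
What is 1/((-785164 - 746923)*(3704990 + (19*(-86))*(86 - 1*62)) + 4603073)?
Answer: -1/5616280087265 ≈ -1.7805e-13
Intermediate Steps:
1/((-785164 - 746923)*(3704990 + (19*(-86))*(86 - 1*62)) + 4603073) = 1/(-1532087*(3704990 - 1634*(86 - 62)) + 4603073) = 1/(-1532087*(3704990 - 1634*24) + 4603073) = 1/(-1532087*(3704990 - 39216) + 4603073) = 1/(-1532087*3665774 + 4603073) = 1/(-5616284690338 + 4603073) = 1/(-5616280087265) = -1/5616280087265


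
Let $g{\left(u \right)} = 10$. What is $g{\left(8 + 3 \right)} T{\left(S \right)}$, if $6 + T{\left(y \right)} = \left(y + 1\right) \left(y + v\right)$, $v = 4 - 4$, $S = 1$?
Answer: $-40$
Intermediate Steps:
$v = 0$ ($v = 4 - 4 = 0$)
$T{\left(y \right)} = -6 + y \left(1 + y\right)$ ($T{\left(y \right)} = -6 + \left(y + 1\right) \left(y + 0\right) = -6 + \left(1 + y\right) y = -6 + y \left(1 + y\right)$)
$g{\left(8 + 3 \right)} T{\left(S \right)} = 10 \left(-6 + 1 + 1^{2}\right) = 10 \left(-6 + 1 + 1\right) = 10 \left(-4\right) = -40$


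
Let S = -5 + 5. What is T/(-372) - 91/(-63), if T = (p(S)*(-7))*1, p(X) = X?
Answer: 13/9 ≈ 1.4444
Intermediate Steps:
S = 0
T = 0 (T = (0*(-7))*1 = 0*1 = 0)
T/(-372) - 91/(-63) = 0/(-372) - 91/(-63) = 0*(-1/372) - 91*(-1/63) = 0 + 13/9 = 13/9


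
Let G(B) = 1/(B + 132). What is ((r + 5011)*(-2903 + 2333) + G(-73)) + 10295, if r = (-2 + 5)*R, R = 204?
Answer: -188494084/59 ≈ -3.1948e+6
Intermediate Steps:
G(B) = 1/(132 + B)
r = 612 (r = (-2 + 5)*204 = 3*204 = 612)
((r + 5011)*(-2903 + 2333) + G(-73)) + 10295 = ((612 + 5011)*(-2903 + 2333) + 1/(132 - 73)) + 10295 = (5623*(-570) + 1/59) + 10295 = (-3205110 + 1/59) + 10295 = -189101489/59 + 10295 = -188494084/59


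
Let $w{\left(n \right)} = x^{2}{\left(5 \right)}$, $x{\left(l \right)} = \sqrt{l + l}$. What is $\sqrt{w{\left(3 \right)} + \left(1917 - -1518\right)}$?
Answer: $\sqrt{3445} \approx 58.694$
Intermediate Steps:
$x{\left(l \right)} = \sqrt{2} \sqrt{l}$ ($x{\left(l \right)} = \sqrt{2 l} = \sqrt{2} \sqrt{l}$)
$w{\left(n \right)} = 10$ ($w{\left(n \right)} = \left(\sqrt{2} \sqrt{5}\right)^{2} = \left(\sqrt{10}\right)^{2} = 10$)
$\sqrt{w{\left(3 \right)} + \left(1917 - -1518\right)} = \sqrt{10 + \left(1917 - -1518\right)} = \sqrt{10 + \left(1917 + 1518\right)} = \sqrt{10 + 3435} = \sqrt{3445}$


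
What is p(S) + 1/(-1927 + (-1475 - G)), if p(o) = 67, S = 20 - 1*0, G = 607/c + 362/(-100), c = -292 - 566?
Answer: 2441471821/36440038 ≈ 67.000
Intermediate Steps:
c = -858
G = -46412/10725 (G = 607/(-858) + 362/(-100) = 607*(-1/858) + 362*(-1/100) = -607/858 - 181/50 = -46412/10725 ≈ -4.3275)
S = 20 (S = 20 + 0 = 20)
p(S) + 1/(-1927 + (-1475 - G)) = 67 + 1/(-1927 + (-1475 - 1*(-46412/10725))) = 67 + 1/(-1927 + (-1475 + 46412/10725)) = 67 + 1/(-1927 - 15772963/10725) = 67 + 1/(-36440038/10725) = 67 - 10725/36440038 = 2441471821/36440038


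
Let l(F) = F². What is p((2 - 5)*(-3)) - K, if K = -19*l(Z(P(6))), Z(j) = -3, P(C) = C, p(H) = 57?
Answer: 228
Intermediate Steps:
K = -171 (K = -19*(-3)² = -19*9 = -171)
p((2 - 5)*(-3)) - K = 57 - 1*(-171) = 57 + 171 = 228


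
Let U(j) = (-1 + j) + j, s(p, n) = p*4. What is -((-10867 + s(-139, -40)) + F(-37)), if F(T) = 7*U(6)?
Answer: 11346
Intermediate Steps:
s(p, n) = 4*p
U(j) = -1 + 2*j
F(T) = 77 (F(T) = 7*(-1 + 2*6) = 7*(-1 + 12) = 7*11 = 77)
-((-10867 + s(-139, -40)) + F(-37)) = -((-10867 + 4*(-139)) + 77) = -((-10867 - 556) + 77) = -(-11423 + 77) = -1*(-11346) = 11346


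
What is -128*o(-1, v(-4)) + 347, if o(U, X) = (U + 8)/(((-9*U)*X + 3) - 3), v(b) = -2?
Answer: 3571/9 ≈ 396.78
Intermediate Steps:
o(U, X) = -(8 + U)/(9*U*X) (o(U, X) = (8 + U)/((-9*U*X + 3) - 3) = (8 + U)/((3 - 9*U*X) - 3) = (8 + U)/((-9*U*X)) = (8 + U)*(-1/(9*U*X)) = -(8 + U)/(9*U*X))
-128*o(-1, v(-4)) + 347 = -128*(-8 - 1*(-1))/(9*(-1)*(-2)) + 347 = -128*(-1)*(-1)*(-8 + 1)/(9*2) + 347 = -128*(-1)*(-1)*(-7)/(9*2) + 347 = -128*(-7/18) + 347 = 448/9 + 347 = 3571/9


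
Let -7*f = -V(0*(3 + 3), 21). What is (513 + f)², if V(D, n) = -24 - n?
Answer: 12574116/49 ≈ 2.5661e+5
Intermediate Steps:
f = -45/7 (f = -(-1)*(-24 - 1*21)/7 = -(-1)*(-24 - 21)/7 = -(-1)*(-45)/7 = -⅐*45 = -45/7 ≈ -6.4286)
(513 + f)² = (513 - 45/7)² = (3546/7)² = 12574116/49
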